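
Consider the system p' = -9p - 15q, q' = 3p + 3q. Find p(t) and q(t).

p(t) = -c_1e^(-3t)sin(3t) - 2c_1e^(-3t)cos(3t) - 2c_2e^(-3t)sin(3t) + c_2e^(-3t)cos(3t), q(t) = c_1e^(-3t)cos(3t) + c_2e^(-3t)sin(3t)

Coefficient matrix A = [[-9, -15], [3, 3]].
Characteristic polynomial det(A - λI) = λ^2 + 6λ + 18 = 0.
Eigenvalues λ = -3 ± 3i (complex conjugate pair).
For λ=-3+3i: an eigenvector is (-2,1) - i(-1,0) = (-2 + i, 1).
A real fundamental pair from Re and Im of e^((-3+3i)t)v: X_1 = e^(-3t)(cos(3t)·(-2,1) + sin(3t)·(-1,0)), X_2 = e^(-3t)(sin(3t)·(-2,1) - cos(3t)·(-1,0)).
General solution: c_1X_1 + c_2X_2.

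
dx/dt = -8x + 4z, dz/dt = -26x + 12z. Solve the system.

Coefficient matrix A = [[-8, 4], [-26, 12]].
Characteristic polynomial det(A - λI) = λ^2 - 4λ + 8 = 0.
Eigenvalues λ = 2 ± 2i (complex conjugate pair).
For λ=2+2i: an eigenvector is (-1,-2) - i(1,3) = (-1 - i, -2 - 3i).
A real fundamental pair from Re and Im of e^((2+2i)t)v: X_1 = e^(2t)(cos(2t)·(-1,-2) + sin(2t)·(1,3)), X_2 = e^(2t)(sin(2t)·(-1,-2) - cos(2t)·(1,3)).
General solution: c_1X_1 + c_2X_2.

x(t) = c_1e^(2t)sin(2t) - c_1e^(2t)cos(2t) - c_2e^(2t)sin(2t) - c_2e^(2t)cos(2t), z(t) = 3c_1e^(2t)sin(2t) - 2c_1e^(2t)cos(2t) - 2c_2e^(2t)sin(2t) - 3c_2e^(2t)cos(2t)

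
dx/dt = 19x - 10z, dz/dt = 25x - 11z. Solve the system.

Coefficient matrix A = [[19, -10], [25, -11]].
Characteristic polynomial det(A - λI) = λ^2 - 8λ + 41 = 0.
Eigenvalues λ = 4 ± 5i (complex conjugate pair).
For λ=4+5i: an eigenvector is (-1,-1) - i(-1,-2) = (-1 + i, -1 + 2i).
A real fundamental pair from Re and Im of e^((4+5i)t)v: X_1 = e^(4t)(cos(5t)·(-1,-1) + sin(5t)·(-1,-2)), X_2 = e^(4t)(sin(5t)·(-1,-1) - cos(5t)·(-1,-2)).
General solution: c_1X_1 + c_2X_2.

x(t) = -c_1e^(4t)sin(5t) - c_1e^(4t)cos(5t) - c_2e^(4t)sin(5t) + c_2e^(4t)cos(5t), z(t) = -2c_1e^(4t)sin(5t) - c_1e^(4t)cos(5t) - c_2e^(4t)sin(5t) + 2c_2e^(4t)cos(5t)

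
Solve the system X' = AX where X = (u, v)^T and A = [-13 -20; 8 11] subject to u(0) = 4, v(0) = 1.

Coefficient matrix A = [[-13, -20], [8, 11]].
Characteristic polynomial det(A - λI) = λ^2 + 2λ + 17 = 0.
Eigenvalues λ = -1 ± 4i (complex conjugate pair).
For λ=-1+4i: an eigenvector is (-2,1) - i(1,-1) = (-2 - i, 1 + i).
A real fundamental pair from Re and Im of e^((-1+4i)t)v: X_1 = e^(-t)(cos(4t)·(-2,1) + sin(4t)·(1,-1)), X_2 = e^(-t)(sin(4t)·(-2,1) - cos(4t)·(1,-1)).
General solution: c_1X_1 + c_2X_2.
Applying u(0)=4, v(0)=1 gives c_1=-5, c_2=6.

u(t) = -17e^(-t)sin(4t) + 4e^(-t)cos(4t), v(t) = 11e^(-t)sin(4t) + e^(-t)cos(4t)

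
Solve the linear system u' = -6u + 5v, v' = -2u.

Coefficient matrix A = [[-6, 5], [-2, 0]].
Characteristic polynomial det(A - λI) = λ^2 + 6λ + 10 = 0.
Eigenvalues λ = -3 ± i (complex conjugate pair).
For λ=-3+i: an eigenvector is (1,1) - i(2,1) = (1 - 2i, 1 - i).
A real fundamental pair from Re and Im of e^((-3+i)t)v: X_1 = e^(-3t)(cos(t)·(1,1) + sin(t)·(2,1)), X_2 = e^(-3t)(sin(t)·(1,1) - cos(t)·(2,1)).
General solution: K_1X_1 + K_2X_2.

u(t) = 2K_1e^(-3t)sin(t) + K_1e^(-3t)cos(t) + K_2e^(-3t)sin(t) - 2K_2e^(-3t)cos(t), v(t) = K_1e^(-3t)sin(t) + K_1e^(-3t)cos(t) + K_2e^(-3t)sin(t) - K_2e^(-3t)cos(t)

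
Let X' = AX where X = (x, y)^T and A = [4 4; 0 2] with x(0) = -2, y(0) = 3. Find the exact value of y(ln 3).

A = [[4,4],[0,2]]; eigenvalues λ = 2, 4.
Eigenvectors: (2,-1) for λ=2, (-1,0) for λ=4.
From the initial condition, c_1 = -3, c_2 = -4.
y(ln 3) = (-3)(3^2)(-1) + (-4)(3^4)(0) = 27.

27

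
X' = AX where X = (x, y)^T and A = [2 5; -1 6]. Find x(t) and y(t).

Coefficient matrix A = [[2, 5], [-1, 6]].
Characteristic polynomial det(A - λI) = λ^2 - 8λ + 17 = 0.
Eigenvalues λ = 4 ± i (complex conjugate pair).
For λ=4+i: an eigenvector is (2,1) - i(1,0) = (2 - i, 1).
A real fundamental pair from Re and Im of e^((4+i)t)v: X_1 = e^(4t)(cos(t)·(2,1) + sin(t)·(1,0)), X_2 = e^(4t)(sin(t)·(2,1) - cos(t)·(1,0)).
General solution: c_1X_1 + c_2X_2.

x(t) = c_1e^(4t)sin(t) + 2c_1e^(4t)cos(t) + 2c_2e^(4t)sin(t) - c_2e^(4t)cos(t), y(t) = c_1e^(4t)cos(t) + c_2e^(4t)sin(t)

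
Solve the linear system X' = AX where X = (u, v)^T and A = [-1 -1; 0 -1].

u(t) = -C_1e^(-t) - C_2te^(-t) + C_2e^(-t), v(t) = C_2e^(-t)

Coefficient matrix A = [[-1, -1], [0, -1]].
Characteristic polynomial det(A - λI) = λ^2 + 2λ + 1 = 0.
Single eigenvalue λ = -1 with algebraic multiplicity 2.
Eigenvector v = (-1,0); generalized eigenvector w with (A-λI)w=v is (1,1).
General solution: e^(-t)[C_1·v + C_2·(t·v + w)].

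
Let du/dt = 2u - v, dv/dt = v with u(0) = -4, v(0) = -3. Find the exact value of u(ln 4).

-28

A = [[2,-1],[0,1]]; eigenvalues λ = 2, 1.
Eigenvectors: (1,0) for λ=2, (-1,-1) for λ=1.
From the initial condition, c_1 = -1, c_2 = 3.
u(ln 4) = (-1)(4^2)(1) + (3)(4^1)(-1) = -28.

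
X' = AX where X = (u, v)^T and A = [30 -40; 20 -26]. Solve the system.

u(t) = -c_1e^(2t)sin(4t) - 3c_1e^(2t)cos(4t) - 3c_2e^(2t)sin(4t) + c_2e^(2t)cos(4t), v(t) = -c_1e^(2t)sin(4t) - 2c_1e^(2t)cos(4t) - 2c_2e^(2t)sin(4t) + c_2e^(2t)cos(4t)

Coefficient matrix A = [[30, -40], [20, -26]].
Characteristic polynomial det(A - λI) = λ^2 - 4λ + 20 = 0.
Eigenvalues λ = 2 ± 4i (complex conjugate pair).
For λ=2+4i: an eigenvector is (-3,-2) - i(-1,-1) = (-3 + i, -2 + i).
A real fundamental pair from Re and Im of e^((2+4i)t)v: X_1 = e^(2t)(cos(4t)·(-3,-2) + sin(4t)·(-1,-1)), X_2 = e^(2t)(sin(4t)·(-3,-2) - cos(4t)·(-1,-1)).
General solution: c_1X_1 + c_2X_2.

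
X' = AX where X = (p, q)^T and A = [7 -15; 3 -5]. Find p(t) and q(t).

p(t) = -K_1e^(t)sin(3t) + 2K_1e^(t)cos(3t) + 2K_2e^(t)sin(3t) + K_2e^(t)cos(3t), q(t) = K_1e^(t)cos(3t) + K_2e^(t)sin(3t)

Coefficient matrix A = [[7, -15], [3, -5]].
Characteristic polynomial det(A - λI) = λ^2 - 2λ + 10 = 0.
Eigenvalues λ = 1 ± 3i (complex conjugate pair).
For λ=1+3i: an eigenvector is (2,1) - i(-1,0) = (2 + i, 1).
A real fundamental pair from Re and Im of e^((1+3i)t)v: X_1 = e^(t)(cos(3t)·(2,1) + sin(3t)·(-1,0)), X_2 = e^(t)(sin(3t)·(2,1) - cos(3t)·(-1,0)).
General solution: K_1X_1 + K_2X_2.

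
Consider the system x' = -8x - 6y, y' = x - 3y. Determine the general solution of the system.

x(t) = 3c_1e^(-6t) + 2c_2e^(-5t), y(t) = -c_1e^(-6t) - c_2e^(-5t)

Coefficient matrix A = [[-8, -6], [1, -3]].
Characteristic polynomial det(A - λI) = λ^2 + 11λ + 30 = 0.
Eigenvalues λ = -6, -5.
For λ=-6: (A-λI) row 1 is [-2, -6], so an eigenvector is (3, -1).
For λ=-5: (A-λI) row 1 is [-3, -6], so an eigenvector is (2, -1).
General solution: c_1e^(-6t)(3,-1) + c_2e^(-5t)(2,-1).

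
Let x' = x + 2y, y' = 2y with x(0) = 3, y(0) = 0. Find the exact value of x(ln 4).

A = [[1,2],[0,2]]; eigenvalues λ = 1, 2.
Eigenvectors: (1,0) for λ=1, (2,1) for λ=2.
From the initial condition, c_1 = 3, c_2 = 0.
x(ln 4) = (3)(4^1)(1) + (0)(4^2)(2) = 12.

12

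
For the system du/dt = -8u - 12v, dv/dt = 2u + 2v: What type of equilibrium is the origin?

A = [[-8,-12],[2,2]]; det(A-λI) = λ^2 + 6λ + 8.
λ = -2, -4: both negative.

stable node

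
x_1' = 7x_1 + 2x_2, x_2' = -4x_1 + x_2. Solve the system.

Coefficient matrix A = [[7, 2], [-4, 1]].
Characteristic polynomial det(A - λI) = λ^2 - 8λ + 15 = 0.
Eigenvalues λ = 3, 5.
For λ=3: (A-λI) row 1 is [4, 2], so an eigenvector is (1, -2).
For λ=5: (A-λI) row 1 is [2, 2], so an eigenvector is (1, -1).
General solution: C_1e^(3t)(1,-2) + C_2e^(5t)(1,-1).

x_1(t) = C_1e^(3t) + C_2e^(5t), x_2(t) = -2C_1e^(3t) - C_2e^(5t)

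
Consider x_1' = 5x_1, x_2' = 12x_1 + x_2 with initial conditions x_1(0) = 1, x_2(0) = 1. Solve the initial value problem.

Coefficient matrix A = [[5, 0], [12, 1]].
Characteristic polynomial det(A - λI) = λ^2 - 6λ + 5 = 0.
Eigenvalues λ = 5, 1.
For λ=5: (A-λI) row 2 is [12, -4], so an eigenvector is (1, 3).
For λ=1: (A-λI) row 1 is [4, 0], so an eigenvector is (0, -1).
General solution: C_1e^(5t)(1,3) + C_2e^(t)(0,-1).
Applying x_1(0)=1, x_2(0)=1 gives C_1=1, C_2=2.

x_1(t) = e^(5t), x_2(t) = 3e^(5t) - 2e^(t)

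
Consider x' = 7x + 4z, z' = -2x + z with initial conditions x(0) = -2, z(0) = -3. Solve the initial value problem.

Coefficient matrix A = [[7, 4], [-2, 1]].
Characteristic polynomial det(A - λI) = λ^2 - 8λ + 15 = 0.
Eigenvalues λ = 5, 3.
For λ=5: (A-λI) row 1 is [2, 4], so an eigenvector is (-2, 1).
For λ=3: (A-λI) row 1 is [4, 4], so an eigenvector is (-1, 1).
General solution: K_1e^(5t)(-2,1) + K_2e^(3t)(-1,1).
Applying x(0)=-2, z(0)=-3 gives K_1=5, K_2=-8.

x(t) = -10e^(5t) + 8e^(3t), z(t) = 5e^(5t) - 8e^(3t)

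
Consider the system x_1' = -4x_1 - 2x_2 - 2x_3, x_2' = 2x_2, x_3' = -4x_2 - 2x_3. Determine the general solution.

x_1(t) = C_1e^(-2t) + C_2e^(-4t), x_2(t) = C_3e^(2t), x_3(t) = -C_1e^(-2t) - C_3e^(2t)

Coefficient matrix A = [[-4, -2, -2], [0, 2, 0], [0, -4, -2]].
det(A - λI) = 0 gives eigenvalues λ = -2, -4, 2.
For λ=-2: eigenvector (1,0,-1).
For λ=-4: eigenvector (1,0,0).
For λ=2: eigenvector (0,1,-1).
General solution: C_1e^(-2t)(1,0,-1) + C_2e^(-4t)(1,0,0) + C_3e^(2t)(0,1,-1).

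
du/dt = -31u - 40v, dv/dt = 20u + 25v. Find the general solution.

Coefficient matrix A = [[-31, -40], [20, 25]].
Characteristic polynomial det(A - λI) = λ^2 + 6λ + 25 = 0.
Eigenvalues λ = -3 ± 4i (complex conjugate pair).
For λ=-3+4i: an eigenvector is (-3,2) - i(1,-1) = (-3 - i, 2 + i).
A real fundamental pair from Re and Im of e^((-3+4i)t)v: X_1 = e^(-3t)(cos(4t)·(-3,2) + sin(4t)·(1,-1)), X_2 = e^(-3t)(sin(4t)·(-3,2) - cos(4t)·(1,-1)).
General solution: c_1X_1 + c_2X_2.

u(t) = c_1e^(-3t)sin(4t) - 3c_1e^(-3t)cos(4t) - 3c_2e^(-3t)sin(4t) - c_2e^(-3t)cos(4t), v(t) = -c_1e^(-3t)sin(4t) + 2c_1e^(-3t)cos(4t) + 2c_2e^(-3t)sin(4t) + c_2e^(-3t)cos(4t)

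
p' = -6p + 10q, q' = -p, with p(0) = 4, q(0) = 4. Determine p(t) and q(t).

Coefficient matrix A = [[-6, 10], [-1, 0]].
Characteristic polynomial det(A - λI) = λ^2 + 6λ + 10 = 0.
Eigenvalues λ = -3 ± i (complex conjugate pair).
For λ=-3+i: an eigenvector is (3,1) - i(1,0) = (3 - i, 1).
A real fundamental pair from Re and Im of e^((-3+i)t)v: X_1 = e^(-3t)(cos(t)·(3,1) + sin(t)·(1,0)), X_2 = e^(-3t)(sin(t)·(3,1) - cos(t)·(1,0)).
General solution: K_1X_1 + K_2X_2.
Applying p(0)=4, q(0)=4 gives K_1=4, K_2=8.

p(t) = 28e^(-3t)sin(t) + 4e^(-3t)cos(t), q(t) = 8e^(-3t)sin(t) + 4e^(-3t)cos(t)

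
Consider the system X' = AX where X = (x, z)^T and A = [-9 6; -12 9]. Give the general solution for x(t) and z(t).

Coefficient matrix A = [[-9, 6], [-12, 9]].
Characteristic polynomial det(A - λI) = λ^2 - 9 = 0.
Eigenvalues λ = 3, -3.
For λ=3: (A-λI) row 1 is [-12, 6], so an eigenvector is (1, 2).
For λ=-3: (A-λI) row 1 is [-6, 6], so an eigenvector is (-1, -1).
General solution: C_1e^(3t)(1,2) + C_2e^(-3t)(-1,-1).

x(t) = C_1e^(3t) - C_2e^(-3t), z(t) = 2C_1e^(3t) - C_2e^(-3t)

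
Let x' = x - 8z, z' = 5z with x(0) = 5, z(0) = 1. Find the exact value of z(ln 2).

A = [[1,-8],[0,5]]; eigenvalues λ = 1, 5.
Eigenvectors: (1,0) for λ=1, (2,-1) for λ=5.
From the initial condition, c_1 = 7, c_2 = -1.
z(ln 2) = (7)(2^1)(0) + (-1)(2^5)(-1) = 32.

32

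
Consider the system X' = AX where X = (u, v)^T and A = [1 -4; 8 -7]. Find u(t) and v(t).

Coefficient matrix A = [[1, -4], [8, -7]].
Characteristic polynomial det(A - λI) = λ^2 + 6λ + 25 = 0.
Eigenvalues λ = -3 ± 4i (complex conjugate pair).
For λ=-3+4i: an eigenvector is (0,-1) - i(1,1) = (0 - i, -1 - i).
A real fundamental pair from Re and Im of e^((-3+4i)t)v: X_1 = e^(-3t)(cos(4t)·(0,-1) + sin(4t)·(1,1)), X_2 = e^(-3t)(sin(4t)·(0,-1) - cos(4t)·(1,1)).
General solution: c_1X_1 + c_2X_2.

u(t) = c_1e^(-3t)sin(4t) - c_2e^(-3t)cos(4t), v(t) = c_1e^(-3t)sin(4t) - c_1e^(-3t)cos(4t) - c_2e^(-3t)sin(4t) - c_2e^(-3t)cos(4t)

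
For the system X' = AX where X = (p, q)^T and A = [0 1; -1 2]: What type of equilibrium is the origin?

unstable improper node

A = [[0,1],[-1,2]]; det(A-λI) = λ^2 - 2λ + 1.
repeated λ = 1 with a single eigenvector.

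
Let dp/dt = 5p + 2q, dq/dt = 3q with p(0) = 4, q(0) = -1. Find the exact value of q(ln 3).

-27

A = [[5,2],[0,3]]; eigenvalues λ = 5, 3.
Eigenvectors: (1,0) for λ=5, (1,-1) for λ=3.
From the initial condition, c_1 = 3, c_2 = 1.
q(ln 3) = (3)(3^5)(0) + (1)(3^3)(-1) = -27.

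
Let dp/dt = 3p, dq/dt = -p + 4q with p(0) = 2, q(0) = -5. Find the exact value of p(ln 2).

A = [[3,0],[-1,4]]; eigenvalues λ = 3, 4.
Eigenvectors: (-1,-1) for λ=3, (0,1) for λ=4.
From the initial condition, c_1 = -2, c_2 = -7.
p(ln 2) = (-2)(2^3)(-1) + (-7)(2^4)(0) = 16.

16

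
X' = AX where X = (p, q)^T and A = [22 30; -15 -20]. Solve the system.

p(t) = -3K_1e^(t)sin(3t) + K_1e^(t)cos(3t) + K_2e^(t)sin(3t) + 3K_2e^(t)cos(3t), q(t) = 2K_1e^(t)sin(3t) - K_1e^(t)cos(3t) - K_2e^(t)sin(3t) - 2K_2e^(t)cos(3t)

Coefficient matrix A = [[22, 30], [-15, -20]].
Characteristic polynomial det(A - λI) = λ^2 - 2λ + 10 = 0.
Eigenvalues λ = 1 ± 3i (complex conjugate pair).
For λ=1+3i: an eigenvector is (1,-1) - i(-3,2) = (1 + 3i, -1 - 2i).
A real fundamental pair from Re and Im of e^((1+3i)t)v: X_1 = e^(t)(cos(3t)·(1,-1) + sin(3t)·(-3,2)), X_2 = e^(t)(sin(3t)·(1,-1) - cos(3t)·(-3,2)).
General solution: K_1X_1 + K_2X_2.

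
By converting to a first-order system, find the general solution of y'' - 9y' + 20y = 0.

Let x_1 = y, x_2 = y'. Then x_1' = x_2 and x_2' = -20x_1 + 9x_2.
A = [[0,1],[-20,9]]; det(A-λI) = λ^2 - 9λ + 20.
Eigenvalues λ = 4, 5 with eigenvectors (1,4), (1,5).

y(t) = K_1e^(4t) + K_2e^(5t)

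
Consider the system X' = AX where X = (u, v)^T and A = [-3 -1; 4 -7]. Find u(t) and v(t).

Coefficient matrix A = [[-3, -1], [4, -7]].
Characteristic polynomial det(A - λI) = λ^2 + 10λ + 25 = 0.
Single eigenvalue λ = -5 with algebraic multiplicity 2.
Eigenvector v = (-1,-2); generalized eigenvector w with (A-λI)w=v is (-2,-3).
General solution: e^(-5t)[C_1·v + C_2·(t·v + w)].

u(t) = -C_1e^(-5t) - C_2te^(-5t) - 2C_2e^(-5t), v(t) = -2C_1e^(-5t) - 2C_2te^(-5t) - 3C_2e^(-5t)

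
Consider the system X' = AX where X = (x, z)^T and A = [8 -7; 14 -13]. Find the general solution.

x(t) = C_1e^(t) - C_2e^(-6t), z(t) = C_1e^(t) - 2C_2e^(-6t)

Coefficient matrix A = [[8, -7], [14, -13]].
Characteristic polynomial det(A - λI) = λ^2 + 5λ - 6 = 0.
Eigenvalues λ = 1, -6.
For λ=1: (A-λI) row 1 is [7, -7], so an eigenvector is (1, 1).
For λ=-6: (A-λI) row 1 is [14, -7], so an eigenvector is (-1, -2).
General solution: C_1e^(t)(1,1) + C_2e^(-6t)(-1,-2).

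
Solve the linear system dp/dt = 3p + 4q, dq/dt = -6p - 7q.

p(t) = -2C_1e^(-3t) + C_2e^(-t), q(t) = 3C_1e^(-3t) - C_2e^(-t)

Coefficient matrix A = [[3, 4], [-6, -7]].
Characteristic polynomial det(A - λI) = λ^2 + 4λ + 3 = 0.
Eigenvalues λ = -3, -1.
For λ=-3: (A-λI) row 1 is [6, 4], so an eigenvector is (-2, 3).
For λ=-1: (A-λI) row 1 is [4, 4], so an eigenvector is (1, -1).
General solution: C_1e^(-3t)(-2,3) + C_2e^(-t)(1,-1).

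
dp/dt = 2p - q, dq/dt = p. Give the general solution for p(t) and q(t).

Coefficient matrix A = [[2, -1], [1, 0]].
Characteristic polynomial det(A - λI) = λ^2 - 2λ + 1 = 0.
Single eigenvalue λ = 1 with algebraic multiplicity 2.
Eigenvector v = (-1,-1); generalized eigenvector w with (A-λI)w=v is (-2,-1).
General solution: e^(t)[C_1·v + C_2·(t·v + w)].

p(t) = -C_1e^(t) - C_2te^(t) - 2C_2e^(t), q(t) = -C_1e^(t) - C_2te^(t) - C_2e^(t)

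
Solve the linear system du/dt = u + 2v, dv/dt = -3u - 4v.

Coefficient matrix A = [[1, 2], [-3, -4]].
Characteristic polynomial det(A - λI) = λ^2 + 3λ + 2 = 0.
Eigenvalues λ = -1, -2.
For λ=-1: (A-λI) row 1 is [2, 2], so an eigenvector is (-1, 1).
For λ=-2: (A-λI) row 1 is [3, 2], so an eigenvector is (-2, 3).
General solution: c_1e^(-t)(-1,1) + c_2e^(-2t)(-2,3).

u(t) = -c_1e^(-t) - 2c_2e^(-2t), v(t) = c_1e^(-t) + 3c_2e^(-2t)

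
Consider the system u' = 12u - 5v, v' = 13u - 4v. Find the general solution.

u(t) = 2c_1e^(4t)sin(t) - c_1e^(4t)cos(t) - c_2e^(4t)sin(t) - 2c_2e^(4t)cos(t), v(t) = 3c_1e^(4t)sin(t) - 2c_1e^(4t)cos(t) - 2c_2e^(4t)sin(t) - 3c_2e^(4t)cos(t)

Coefficient matrix A = [[12, -5], [13, -4]].
Characteristic polynomial det(A - λI) = λ^2 - 8λ + 17 = 0.
Eigenvalues λ = 4 ± i (complex conjugate pair).
For λ=4+i: an eigenvector is (-1,-2) - i(2,3) = (-1 - 2i, -2 - 3i).
A real fundamental pair from Re and Im of e^((4+i)t)v: X_1 = e^(4t)(cos(t)·(-1,-2) + sin(t)·(2,3)), X_2 = e^(4t)(sin(t)·(-1,-2) - cos(t)·(2,3)).
General solution: c_1X_1 + c_2X_2.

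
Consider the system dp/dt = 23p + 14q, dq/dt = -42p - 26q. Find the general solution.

p(t) = -C_1e^(-5t) - 2C_2e^(2t), q(t) = 2C_1e^(-5t) + 3C_2e^(2t)

Coefficient matrix A = [[23, 14], [-42, -26]].
Characteristic polynomial det(A - λI) = λ^2 + 3λ - 10 = 0.
Eigenvalues λ = -5, 2.
For λ=-5: (A-λI) row 1 is [28, 14], so an eigenvector is (-1, 2).
For λ=2: (A-λI) row 1 is [21, 14], so an eigenvector is (-2, 3).
General solution: C_1e^(-5t)(-1,2) + C_2e^(2t)(-2,3).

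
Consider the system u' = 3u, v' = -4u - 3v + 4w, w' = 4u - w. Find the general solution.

Coefficient matrix A = [[3, 0, 0], [-4, -3, 4], [4, 0, -1]].
det(A - λI) = 0 gives eigenvalues λ = 3, -3, -1.
For λ=3: eigenvector (1,0,1).
For λ=-3: eigenvector (0,1,0).
For λ=-1: eigenvector (0,2,1).
General solution: C_1e^(3t)(1,0,1) + C_2e^(-3t)(0,1,0) + C_3e^(-t)(0,2,1).

u(t) = C_1e^(3t), v(t) = C_2e^(-3t) + 2C_3e^(-t), w(t) = C_1e^(3t) + C_3e^(-t)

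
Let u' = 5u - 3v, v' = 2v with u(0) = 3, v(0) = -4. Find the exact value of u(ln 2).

A = [[5,-3],[0,2]]; eigenvalues λ = 2, 5.
Eigenvectors: (1,1) for λ=2, (-1,0) for λ=5.
From the initial condition, c_1 = -4, c_2 = -7.
u(ln 2) = (-4)(2^2)(1) + (-7)(2^5)(-1) = 208.

208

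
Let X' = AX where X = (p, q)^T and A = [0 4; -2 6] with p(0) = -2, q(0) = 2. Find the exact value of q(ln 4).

A = [[0,4],[-2,6]]; eigenvalues λ = 2, 4.
Eigenvectors: (2,1) for λ=2, (1,1) for λ=4.
From the initial condition, c_1 = -4, c_2 = 6.
q(ln 4) = (-4)(4^2)(1) + (6)(4^4)(1) = 1472.

1472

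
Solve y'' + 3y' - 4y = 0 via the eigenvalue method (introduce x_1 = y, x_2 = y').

y(t) = C_1e^(-4t) + C_2e^(t)

Let x_1 = y, x_2 = y'. Then x_1' = x_2 and x_2' = 4x_1 - 3x_2.
A = [[0,1],[4,-3]]; det(A-λI) = λ^2 + 3λ - 4.
Eigenvalues λ = -4, 1 with eigenvectors (1,-4), (1,1).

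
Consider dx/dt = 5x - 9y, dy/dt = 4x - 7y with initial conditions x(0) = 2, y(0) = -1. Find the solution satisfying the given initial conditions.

x(t) = 21te^(-t) + 2e^(-t), y(t) = 14te^(-t) - e^(-t)

Coefficient matrix A = [[5, -9], [4, -7]].
Characteristic polynomial det(A - λI) = λ^2 + 2λ + 1 = 0.
Single eigenvalue λ = -1 with algebraic multiplicity 2.
Eigenvector v = (3,2); generalized eigenvector w with (A-λI)w=v is (2,1).
General solution: e^(-t)[K_1·v + K_2·(t·v + w)].
Applying x(0)=2, y(0)=-1 gives K_1=-4, K_2=7.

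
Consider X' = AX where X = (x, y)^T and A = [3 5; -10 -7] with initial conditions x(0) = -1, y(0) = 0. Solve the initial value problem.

x(t) = -e^(-2t)sin(5t) - e^(-2t)cos(5t), y(t) = 2e^(-2t)sin(5t)

Coefficient matrix A = [[3, 5], [-10, -7]].
Characteristic polynomial det(A - λI) = λ^2 + 4λ + 29 = 0.
Eigenvalues λ = -2 ± 5i (complex conjugate pair).
For λ=-2+5i: an eigenvector is (1,-1) - i(0,-1) = (1, -1 + i).
A real fundamental pair from Re and Im of e^((-2+5i)t)v: X_1 = e^(-2t)(cos(5t)·(1,-1) + sin(5t)·(0,-1)), X_2 = e^(-2t)(sin(5t)·(1,-1) - cos(5t)·(0,-1)).
General solution: C_1X_1 + C_2X_2.
Applying x(0)=-1, y(0)=0 gives C_1=-1, C_2=-1.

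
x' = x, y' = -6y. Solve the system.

Coefficient matrix A = [[1, 0], [0, -6]].
Characteristic polynomial det(A - λI) = λ^2 + 5λ - 6 = 0.
Eigenvalues λ = -6, 1.
For λ=-6: (A-λI) row 1 is [7, 0], so an eigenvector is (0, 1).
For λ=1: (A-λI) row 2 is [0, -7], so an eigenvector is (-1, 0).
General solution: c_1e^(-6t)(0,1) + c_2e^(t)(-1,0).

x(t) = -c_2e^(t), y(t) = c_1e^(-6t)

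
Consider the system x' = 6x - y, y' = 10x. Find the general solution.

Coefficient matrix A = [[6, -1], [10, 0]].
Characteristic polynomial det(A - λI) = λ^2 - 6λ + 10 = 0.
Eigenvalues λ = 3 ± i (complex conjugate pair).
For λ=3+i: an eigenvector is (1,3) - i(0,1) = (1, 3 - i).
A real fundamental pair from Re and Im of e^((3+i)t)v: X_1 = e^(3t)(cos(t)·(1,3) + sin(t)·(0,1)), X_2 = e^(3t)(sin(t)·(1,3) - cos(t)·(0,1)).
General solution: c_1X_1 + c_2X_2.

x(t) = c_1e^(3t)cos(t) + c_2e^(3t)sin(t), y(t) = c_1e^(3t)sin(t) + 3c_1e^(3t)cos(t) + 3c_2e^(3t)sin(t) - c_2e^(3t)cos(t)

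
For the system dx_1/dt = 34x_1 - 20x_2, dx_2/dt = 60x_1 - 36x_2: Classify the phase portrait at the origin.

A = [[34,-20],[60,-36]]; det(A-λI) = λ^2 + 2λ - 24.
λ = 4, -6: opposite signs.

saddle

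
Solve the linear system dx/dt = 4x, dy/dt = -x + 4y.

Coefficient matrix A = [[4, 0], [-1, 4]].
Characteristic polynomial det(A - λI) = λ^2 - 8λ + 16 = 0.
Single eigenvalue λ = 4 with algebraic multiplicity 2.
Eigenvector v = (0,-1); generalized eigenvector w with (A-λI)w=v is (1,-1).
General solution: e^(4t)[C_1·v + C_2·(t·v + w)].

x(t) = C_2e^(4t), y(t) = -C_1e^(4t) - C_2te^(4t) - C_2e^(4t)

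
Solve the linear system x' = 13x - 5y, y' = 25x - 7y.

x(t) = C_1e^(3t)sin(5t) - C_2e^(3t)cos(5t), y(t) = 2C_1e^(3t)sin(5t) - C_1e^(3t)cos(5t) - C_2e^(3t)sin(5t) - 2C_2e^(3t)cos(5t)

Coefficient matrix A = [[13, -5], [25, -7]].
Characteristic polynomial det(A - λI) = λ^2 - 6λ + 34 = 0.
Eigenvalues λ = 3 ± 5i (complex conjugate pair).
For λ=3+5i: an eigenvector is (0,-1) - i(1,2) = (0 - i, -1 - 2i).
A real fundamental pair from Re and Im of e^((3+5i)t)v: X_1 = e^(3t)(cos(5t)·(0,-1) + sin(5t)·(1,2)), X_2 = e^(3t)(sin(5t)·(0,-1) - cos(5t)·(1,2)).
General solution: C_1X_1 + C_2X_2.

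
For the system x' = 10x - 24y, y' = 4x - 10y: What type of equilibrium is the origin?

saddle

A = [[10,-24],[4,-10]]; det(A-λI) = λ^2 - 4.
λ = -2, 2: opposite signs.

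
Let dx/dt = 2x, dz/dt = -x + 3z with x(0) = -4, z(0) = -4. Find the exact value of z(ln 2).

-16

A = [[2,0],[-1,3]]; eigenvalues λ = 2, 3.
Eigenvectors: (-1,-1) for λ=2, (0,1) for λ=3.
From the initial condition, c_1 = 4, c_2 = 0.
z(ln 2) = (4)(2^2)(-1) + (0)(2^3)(1) = -16.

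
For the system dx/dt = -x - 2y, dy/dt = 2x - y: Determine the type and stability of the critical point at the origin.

stable spiral

A = [[-1,-2],[2,-1]]; det(A-λI) = λ^2 + 2λ + 5.
λ = -1 ± 2i: negative real part.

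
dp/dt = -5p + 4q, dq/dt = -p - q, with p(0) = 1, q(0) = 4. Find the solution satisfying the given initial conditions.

Coefficient matrix A = [[-5, 4], [-1, -1]].
Characteristic polynomial det(A - λI) = λ^2 + 6λ + 9 = 0.
Single eigenvalue λ = -3 with algebraic multiplicity 2.
Eigenvector v = (2,1); generalized eigenvector w with (A-λI)w=v is (3,2).
General solution: e^(-3t)[K_1·v + K_2·(t·v + w)].
Applying p(0)=1, q(0)=4 gives K_1=-10, K_2=7.

p(t) = 14te^(-3t) + e^(-3t), q(t) = 7te^(-3t) + 4e^(-3t)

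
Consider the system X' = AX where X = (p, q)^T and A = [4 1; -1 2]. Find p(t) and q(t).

Coefficient matrix A = [[4, 1], [-1, 2]].
Characteristic polynomial det(A - λI) = λ^2 - 6λ + 9 = 0.
Single eigenvalue λ = 3 with algebraic multiplicity 2.
Eigenvector v = (1,-1); generalized eigenvector w with (A-λI)w=v is (2,-1).
General solution: e^(3t)[C_1·v + C_2·(t·v + w)].

p(t) = C_1e^(3t) + C_2te^(3t) + 2C_2e^(3t), q(t) = -C_1e^(3t) - C_2te^(3t) - C_2e^(3t)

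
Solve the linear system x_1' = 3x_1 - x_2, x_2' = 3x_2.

Coefficient matrix A = [[3, -1], [0, 3]].
Characteristic polynomial det(A - λI) = λ^2 - 6λ + 9 = 0.
Single eigenvalue λ = 3 with algebraic multiplicity 2.
Eigenvector v = (1,0); generalized eigenvector w with (A-λI)w=v is (2,-1).
General solution: e^(3t)[K_1·v + K_2·(t·v + w)].

x_1(t) = K_1e^(3t) + K_2te^(3t) + 2K_2e^(3t), x_2(t) = -K_2e^(3t)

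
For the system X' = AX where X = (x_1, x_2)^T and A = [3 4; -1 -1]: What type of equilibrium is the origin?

unstable improper node

A = [[3,4],[-1,-1]]; det(A-λI) = λ^2 - 2λ + 1.
repeated λ = 1 with a single eigenvector.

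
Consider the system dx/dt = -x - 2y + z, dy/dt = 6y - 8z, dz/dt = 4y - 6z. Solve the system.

x(t) = C_1e^(-t) - C_2e^(-2t) - C_3e^(2t), y(t) = -C_2e^(-2t) + 2C_3e^(2t), z(t) = -C_2e^(-2t) + C_3e^(2t)

Coefficient matrix A = [[-1, -2, 1], [0, 6, -8], [0, 4, -6]].
det(A - λI) = 0 gives eigenvalues λ = -1, -2, 2.
For λ=-1: eigenvector (1,0,0).
For λ=-2: eigenvector (-1,-1,-1).
For λ=2: eigenvector (-1,2,1).
General solution: C_1e^(-t)(1,0,0) + C_2e^(-2t)(-1,-1,-1) + C_3e^(2t)(-1,2,1).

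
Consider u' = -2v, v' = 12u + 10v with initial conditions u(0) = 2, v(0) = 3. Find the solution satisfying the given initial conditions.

Coefficient matrix A = [[0, -2], [12, 10]].
Characteristic polynomial det(A - λI) = λ^2 - 10λ + 24 = 0.
Eigenvalues λ = 6, 4.
For λ=6: (A-λI) row 1 is [-6, -2], so an eigenvector is (-1, 3).
For λ=4: (A-λI) row 1 is [-4, -2], so an eigenvector is (-1, 2).
General solution: K_1e^(6t)(-1,3) + K_2e^(4t)(-1,2).
Applying u(0)=2, v(0)=3 gives K_1=7, K_2=-9.

u(t) = -7e^(6t) + 9e^(4t), v(t) = 21e^(6t) - 18e^(4t)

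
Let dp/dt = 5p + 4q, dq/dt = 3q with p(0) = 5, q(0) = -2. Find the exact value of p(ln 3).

351

A = [[5,4],[0,3]]; eigenvalues λ = 3, 5.
Eigenvectors: (2,-1) for λ=3, (-1,0) for λ=5.
From the initial condition, c_1 = 2, c_2 = -1.
p(ln 3) = (2)(3^3)(2) + (-1)(3^5)(-1) = 351.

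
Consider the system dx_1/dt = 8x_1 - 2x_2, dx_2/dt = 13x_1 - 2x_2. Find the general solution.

Coefficient matrix A = [[8, -2], [13, -2]].
Characteristic polynomial det(A - λI) = λ^2 - 6λ + 10 = 0.
Eigenvalues λ = 3 ± i (complex conjugate pair).
For λ=3+i: an eigenvector is (-1,-2) - i(-1,-3) = (-1 + i, -2 + 3i).
A real fundamental pair from Re and Im of e^((3+i)t)v: X_1 = e^(3t)(cos(t)·(-1,-2) + sin(t)·(-1,-3)), X_2 = e^(3t)(sin(t)·(-1,-2) - cos(t)·(-1,-3)).
General solution: c_1X_1 + c_2X_2.

x_1(t) = -c_1e^(3t)sin(t) - c_1e^(3t)cos(t) - c_2e^(3t)sin(t) + c_2e^(3t)cos(t), x_2(t) = -3c_1e^(3t)sin(t) - 2c_1e^(3t)cos(t) - 2c_2e^(3t)sin(t) + 3c_2e^(3t)cos(t)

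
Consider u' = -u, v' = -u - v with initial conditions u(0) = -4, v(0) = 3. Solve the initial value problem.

Coefficient matrix A = [[-1, 0], [-1, -1]].
Characteristic polynomial det(A - λI) = λ^2 + 2λ + 1 = 0.
Single eigenvalue λ = -1 with algebraic multiplicity 2.
Eigenvector v = (0,-1); generalized eigenvector w with (A-λI)w=v is (1,-2).
General solution: e^(-t)[C_1·v + C_2·(t·v + w)].
Applying u(0)=-4, v(0)=3 gives C_1=5, C_2=-4.

u(t) = -4e^(-t), v(t) = 4te^(-t) + 3e^(-t)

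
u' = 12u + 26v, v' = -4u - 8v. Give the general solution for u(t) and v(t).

Coefficient matrix A = [[12, 26], [-4, -8]].
Characteristic polynomial det(A - λI) = λ^2 - 4λ + 8 = 0.
Eigenvalues λ = 2 ± 2i (complex conjugate pair).
For λ=2+2i: an eigenvector is (-3,1) - i(-2,1) = (-3 + 2i, 1 - i).
A real fundamental pair from Re and Im of e^((2+2i)t)v: X_1 = e^(2t)(cos(2t)·(-3,1) + sin(2t)·(-2,1)), X_2 = e^(2t)(sin(2t)·(-3,1) - cos(2t)·(-2,1)).
General solution: K_1X_1 + K_2X_2.

u(t) = -2K_1e^(2t)sin(2t) - 3K_1e^(2t)cos(2t) - 3K_2e^(2t)sin(2t) + 2K_2e^(2t)cos(2t), v(t) = K_1e^(2t)sin(2t) + K_1e^(2t)cos(2t) + K_2e^(2t)sin(2t) - K_2e^(2t)cos(2t)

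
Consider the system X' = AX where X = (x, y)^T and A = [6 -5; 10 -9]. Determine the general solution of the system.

Coefficient matrix A = [[6, -5], [10, -9]].
Characteristic polynomial det(A - λI) = λ^2 + 3λ - 4 = 0.
Eigenvalues λ = 1, -4.
For λ=1: (A-λI) row 1 is [5, -5], so an eigenvector is (-1, -1).
For λ=-4: (A-λI) row 1 is [10, -5], so an eigenvector is (-1, -2).
General solution: c_1e^(t)(-1,-1) + c_2e^(-4t)(-1,-2).

x(t) = -c_1e^(t) - c_2e^(-4t), y(t) = -c_1e^(t) - 2c_2e^(-4t)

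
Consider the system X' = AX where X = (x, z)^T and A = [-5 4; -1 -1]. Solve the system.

Coefficient matrix A = [[-5, 4], [-1, -1]].
Characteristic polynomial det(A - λI) = λ^2 + 6λ + 9 = 0.
Single eigenvalue λ = -3 with algebraic multiplicity 2.
Eigenvector v = (-2,-1); generalized eigenvector w with (A-λI)w=v is (-3,-2).
General solution: e^(-3t)[C_1·v + C_2·(t·v + w)].

x(t) = -2C_1e^(-3t) - 2C_2te^(-3t) - 3C_2e^(-3t), z(t) = -C_1e^(-3t) - C_2te^(-3t) - 2C_2e^(-3t)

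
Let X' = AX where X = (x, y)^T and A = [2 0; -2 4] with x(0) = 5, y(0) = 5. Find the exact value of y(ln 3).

45

A = [[2,0],[-2,4]]; eigenvalues λ = 2, 4.
Eigenvectors: (1,1) for λ=2, (0,-1) for λ=4.
From the initial condition, c_1 = 5, c_2 = 0.
y(ln 3) = (5)(3^2)(1) + (0)(3^4)(-1) = 45.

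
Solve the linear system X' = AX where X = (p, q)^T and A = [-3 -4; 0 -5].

Coefficient matrix A = [[-3, -4], [0, -5]].
Characteristic polynomial det(A - λI) = λ^2 + 8λ + 15 = 0.
Eigenvalues λ = -3, -5.
For λ=-3: (A-λI) row 1 is [0, -4], so an eigenvector is (-1, 0).
For λ=-5: (A-λI) row 1 is [2, -4], so an eigenvector is (2, 1).
General solution: K_1e^(-3t)(-1,0) + K_2e^(-5t)(2,1).

p(t) = -K_1e^(-3t) + 2K_2e^(-5t), q(t) = K_2e^(-5t)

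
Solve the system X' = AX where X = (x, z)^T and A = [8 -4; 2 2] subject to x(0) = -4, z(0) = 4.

x(t) = -16e^(6t) + 12e^(4t), z(t) = -8e^(6t) + 12e^(4t)

Coefficient matrix A = [[8, -4], [2, 2]].
Characteristic polynomial det(A - λI) = λ^2 - 10λ + 24 = 0.
Eigenvalues λ = 6, 4.
For λ=6: (A-λI) row 1 is [2, -4], so an eigenvector is (2, 1).
For λ=4: (A-λI) row 1 is [4, -4], so an eigenvector is (-1, -1).
General solution: C_1e^(6t)(2,1) + C_2e^(4t)(-1,-1).
Applying x(0)=-4, z(0)=4 gives C_1=-8, C_2=-12.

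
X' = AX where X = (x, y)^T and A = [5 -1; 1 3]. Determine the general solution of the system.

Coefficient matrix A = [[5, -1], [1, 3]].
Characteristic polynomial det(A - λI) = λ^2 - 8λ + 16 = 0.
Single eigenvalue λ = 4 with algebraic multiplicity 2.
Eigenvector v = (-1,-1); generalized eigenvector w with (A-λI)w=v is (0,1).
General solution: e^(4t)[C_1·v + C_2·(t·v + w)].

x(t) = -C_1e^(4t) - C_2te^(4t), y(t) = -C_1e^(4t) - C_2te^(4t) + C_2e^(4t)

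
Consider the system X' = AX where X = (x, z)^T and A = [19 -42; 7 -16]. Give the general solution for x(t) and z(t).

Coefficient matrix A = [[19, -42], [7, -16]].
Characteristic polynomial det(A - λI) = λ^2 - 3λ - 10 = 0.
Eigenvalues λ = 5, -2.
For λ=5: (A-λI) row 1 is [14, -42], so an eigenvector is (3, 1).
For λ=-2: (A-λI) row 1 is [21, -42], so an eigenvector is (2, 1).
General solution: c_1e^(5t)(3,1) + c_2e^(-2t)(2,1).

x(t) = 3c_1e^(5t) + 2c_2e^(-2t), z(t) = c_1e^(5t) + c_2e^(-2t)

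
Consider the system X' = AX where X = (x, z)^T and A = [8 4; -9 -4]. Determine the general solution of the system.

Coefficient matrix A = [[8, 4], [-9, -4]].
Characteristic polynomial det(A - λI) = λ^2 - 4λ + 4 = 0.
Single eigenvalue λ = 2 with algebraic multiplicity 2.
Eigenvector v = (-2,3); generalized eigenvector w with (A-λI)w=v is (1,-2).
General solution: e^(2t)[c_1·v + c_2·(t·v + w)].

x(t) = -2c_1e^(2t) - 2c_2te^(2t) + c_2e^(2t), z(t) = 3c_1e^(2t) + 3c_2te^(2t) - 2c_2e^(2t)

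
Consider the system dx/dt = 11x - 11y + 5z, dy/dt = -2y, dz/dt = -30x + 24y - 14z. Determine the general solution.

x(t) = C_1e^(t) - C_2e^(-4t) + 2C_3e^(-2t), y(t) = C_3e^(-2t), z(t) = -2C_1e^(t) + 3C_2e^(-4t) - 3C_3e^(-2t)

Coefficient matrix A = [[11, -11, 5], [0, -2, 0], [-30, 24, -14]].
det(A - λI) = 0 gives eigenvalues λ = 1, -4, -2.
For λ=1: eigenvector (1,0,-2).
For λ=-4: eigenvector (-1,0,3).
For λ=-2: eigenvector (2,1,-3).
General solution: C_1e^(t)(1,0,-2) + C_2e^(-4t)(-1,0,3) + C_3e^(-2t)(2,1,-3).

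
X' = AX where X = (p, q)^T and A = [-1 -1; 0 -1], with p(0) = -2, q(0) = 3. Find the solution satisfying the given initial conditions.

Coefficient matrix A = [[-1, -1], [0, -1]].
Characteristic polynomial det(A - λI) = λ^2 + 2λ + 1 = 0.
Single eigenvalue λ = -1 with algebraic multiplicity 2.
Eigenvector v = (-1,0); generalized eigenvector w with (A-λI)w=v is (-1,1).
General solution: e^(-t)[c_1·v + c_2·(t·v + w)].
Applying p(0)=-2, q(0)=3 gives c_1=-1, c_2=3.

p(t) = -3te^(-t) - 2e^(-t), q(t) = 3e^(-t)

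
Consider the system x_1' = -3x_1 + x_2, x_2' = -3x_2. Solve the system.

x_1(t) = -K_1e^(-3t) - K_2te^(-3t) - 2K_2e^(-3t), x_2(t) = -K_2e^(-3t)

Coefficient matrix A = [[-3, 1], [0, -3]].
Characteristic polynomial det(A - λI) = λ^2 + 6λ + 9 = 0.
Single eigenvalue λ = -3 with algebraic multiplicity 2.
Eigenvector v = (-1,0); generalized eigenvector w with (A-λI)w=v is (-2,-1).
General solution: e^(-3t)[K_1·v + K_2·(t·v + w)].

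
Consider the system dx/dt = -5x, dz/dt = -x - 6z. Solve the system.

Coefficient matrix A = [[-5, 0], [-1, -6]].
Characteristic polynomial det(A - λI) = λ^2 + 11λ + 30 = 0.
Eigenvalues λ = -5, -6.
For λ=-5: (A-λI) row 2 is [-1, -1], so an eigenvector is (1, -1).
For λ=-6: (A-λI) row 1 is [1, 0], so an eigenvector is (0, 1).
General solution: c_1e^(-5t)(1,-1) + c_2e^(-6t)(0,1).

x(t) = c_1e^(-5t), z(t) = -c_1e^(-5t) + c_2e^(-6t)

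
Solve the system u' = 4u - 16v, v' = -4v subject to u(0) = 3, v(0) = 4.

Coefficient matrix A = [[4, -16], [0, -4]].
Characteristic polynomial det(A - λI) = λ^2 - 16 = 0.
Eigenvalues λ = -4, 4.
For λ=-4: (A-λI) row 1 is [8, -16], so an eigenvector is (2, 1).
For λ=4: (A-λI) row 1 is [0, -16], so an eigenvector is (-1, 0).
General solution: c_1e^(-4t)(2,1) + c_2e^(4t)(-1,0).
Applying u(0)=3, v(0)=4 gives c_1=4, c_2=5.

u(t) = -5e^(4t) + 8e^(-4t), v(t) = 4e^(-4t)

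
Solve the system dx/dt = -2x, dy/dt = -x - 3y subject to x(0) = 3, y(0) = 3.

Coefficient matrix A = [[-2, 0], [-1, -3]].
Characteristic polynomial det(A - λI) = λ^2 + 5λ + 6 = 0.
Eigenvalues λ = -2, -3.
For λ=-2: (A-λI) row 2 is [-1, -1], so an eigenvector is (1, -1).
For λ=-3: (A-λI) row 1 is [1, 0], so an eigenvector is (0, 1).
General solution: C_1e^(-2t)(1,-1) + C_2e^(-3t)(0,1).
Applying x(0)=3, y(0)=3 gives C_1=3, C_2=6.

x(t) = 3e^(-2t), y(t) = -3e^(-2t) + 6e^(-3t)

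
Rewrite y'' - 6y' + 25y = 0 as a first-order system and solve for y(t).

y(t) = c_1e^(3t)cos(4t) + c_2e^(3t)sin(4t)

Let x_1 = y, x_2 = y'. Then x_1' = x_2 and x_2' = -25x_1 + 6x_2.
A = [[0,1],[-25,6]]; det(A-λI) = λ^2 - 6λ + 25.
Eigenvalues λ = 3 ± 4i.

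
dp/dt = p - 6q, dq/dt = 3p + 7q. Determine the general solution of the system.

Coefficient matrix A = [[1, -6], [3, 7]].
Characteristic polynomial det(A - λI) = λ^2 - 8λ + 25 = 0.
Eigenvalues λ = 4 ± 3i (complex conjugate pair).
For λ=4+3i: an eigenvector is (-1,0) - i(1,-1) = (-1 - i, 0 + i).
A real fundamental pair from Re and Im of e^((4+3i)t)v: X_1 = e^(4t)(cos(3t)·(-1,0) + sin(3t)·(1,-1)), X_2 = e^(4t)(sin(3t)·(-1,0) - cos(3t)·(1,-1)).
General solution: c_1X_1 + c_2X_2.

p(t) = c_1e^(4t)sin(3t) - c_1e^(4t)cos(3t) - c_2e^(4t)sin(3t) - c_2e^(4t)cos(3t), q(t) = -c_1e^(4t)sin(3t) + c_2e^(4t)cos(3t)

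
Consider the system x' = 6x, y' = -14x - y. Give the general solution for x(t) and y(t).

x(t) = C_1e^(6t), y(t) = -2C_1e^(6t) - C_2e^(-t)

Coefficient matrix A = [[6, 0], [-14, -1]].
Characteristic polynomial det(A - λI) = λ^2 - 5λ - 6 = 0.
Eigenvalues λ = 6, -1.
For λ=6: (A-λI) row 2 is [-14, -7], so an eigenvector is (1, -2).
For λ=-1: (A-λI) row 1 is [7, 0], so an eigenvector is (0, -1).
General solution: C_1e^(6t)(1,-2) + C_2e^(-t)(0,-1).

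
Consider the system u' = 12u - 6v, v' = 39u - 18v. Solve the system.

Coefficient matrix A = [[12, -6], [39, -18]].
Characteristic polynomial det(A - λI) = λ^2 + 6λ + 18 = 0.
Eigenvalues λ = -3 ± 3i (complex conjugate pair).
For λ=-3+3i: an eigenvector is (1,3) - i(-1,-2) = (1 + i, 3 + 2i).
A real fundamental pair from Re and Im of e^((-3+3i)t)v: X_1 = e^(-3t)(cos(3t)·(1,3) + sin(3t)·(-1,-2)), X_2 = e^(-3t)(sin(3t)·(1,3) - cos(3t)·(-1,-2)).
General solution: c_1X_1 + c_2X_2.

u(t) = -c_1e^(-3t)sin(3t) + c_1e^(-3t)cos(3t) + c_2e^(-3t)sin(3t) + c_2e^(-3t)cos(3t), v(t) = -2c_1e^(-3t)sin(3t) + 3c_1e^(-3t)cos(3t) + 3c_2e^(-3t)sin(3t) + 2c_2e^(-3t)cos(3t)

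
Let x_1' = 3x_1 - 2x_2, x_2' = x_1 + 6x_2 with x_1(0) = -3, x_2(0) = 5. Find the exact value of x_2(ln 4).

A = [[3,-2],[1,6]]; eigenvalues λ = 5, 4.
Eigenvectors: (-1,1) for λ=5, (-2,1) for λ=4.
From the initial condition, c_1 = 7, c_2 = -2.
x_2(ln 4) = (7)(4^5)(1) + (-2)(4^4)(1) = 6656.

6656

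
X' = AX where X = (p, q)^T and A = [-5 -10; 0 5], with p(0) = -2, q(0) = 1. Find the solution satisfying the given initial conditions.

p(t) = -e^(5t) - e^(-5t), q(t) = e^(5t)

Coefficient matrix A = [[-5, -10], [0, 5]].
Characteristic polynomial det(A - λI) = λ^2 - 25 = 0.
Eigenvalues λ = 5, -5.
For λ=5: (A-λI) row 1 is [-10, -10], so an eigenvector is (-1, 1).
For λ=-5: (A-λI) row 1 is [0, -10], so an eigenvector is (-1, 0).
General solution: c_1e^(5t)(-1,1) + c_2e^(-5t)(-1,0).
Applying p(0)=-2, q(0)=1 gives c_1=1, c_2=1.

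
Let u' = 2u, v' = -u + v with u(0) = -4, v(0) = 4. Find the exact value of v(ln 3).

36

A = [[2,0],[-1,1]]; eigenvalues λ = 2, 1.
Eigenvectors: (1,-1) for λ=2, (0,1) for λ=1.
From the initial condition, c_1 = -4, c_2 = 0.
v(ln 3) = (-4)(3^2)(-1) + (0)(3^1)(1) = 36.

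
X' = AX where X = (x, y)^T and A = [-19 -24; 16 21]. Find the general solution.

x(t) = c_1e^(5t) - 3c_2e^(-3t), y(t) = -c_1e^(5t) + 2c_2e^(-3t)

Coefficient matrix A = [[-19, -24], [16, 21]].
Characteristic polynomial det(A - λI) = λ^2 - 2λ - 15 = 0.
Eigenvalues λ = 5, -3.
For λ=5: (A-λI) row 1 is [-24, -24], so an eigenvector is (1, -1).
For λ=-3: (A-λI) row 1 is [-16, -24], so an eigenvector is (-3, 2).
General solution: c_1e^(5t)(1,-1) + c_2e^(-3t)(-3,2).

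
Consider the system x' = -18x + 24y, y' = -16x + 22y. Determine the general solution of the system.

x(t) = 3C_1e^(-2t) + C_2e^(6t), y(t) = 2C_1e^(-2t) + C_2e^(6t)

Coefficient matrix A = [[-18, 24], [-16, 22]].
Characteristic polynomial det(A - λI) = λ^2 - 4λ - 12 = 0.
Eigenvalues λ = -2, 6.
For λ=-2: (A-λI) row 1 is [-16, 24], so an eigenvector is (3, 2).
For λ=6: (A-λI) row 1 is [-24, 24], so an eigenvector is (1, 1).
General solution: C_1e^(-2t)(3,2) + C_2e^(6t)(1,1).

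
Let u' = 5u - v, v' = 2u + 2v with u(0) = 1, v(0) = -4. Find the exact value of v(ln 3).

216

A = [[5,-1],[2,2]]; eigenvalues λ = 3, 4.
Eigenvectors: (1,2) for λ=3, (-1,-1) for λ=4.
From the initial condition, c_1 = -5, c_2 = -6.
v(ln 3) = (-5)(3^3)(2) + (-6)(3^4)(-1) = 216.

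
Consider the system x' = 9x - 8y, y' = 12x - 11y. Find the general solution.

Coefficient matrix A = [[9, -8], [12, -11]].
Characteristic polynomial det(A - λI) = λ^2 + 2λ - 3 = 0.
Eigenvalues λ = 1, -3.
For λ=1: (A-λI) row 1 is [8, -8], so an eigenvector is (1, 1).
For λ=-3: (A-λI) row 1 is [12, -8], so an eigenvector is (2, 3).
General solution: K_1e^(t)(1,1) + K_2e^(-3t)(2,3).

x(t) = K_1e^(t) + 2K_2e^(-3t), y(t) = K_1e^(t) + 3K_2e^(-3t)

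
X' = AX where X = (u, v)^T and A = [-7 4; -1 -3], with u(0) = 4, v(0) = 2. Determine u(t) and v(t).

Coefficient matrix A = [[-7, 4], [-1, -3]].
Characteristic polynomial det(A - λI) = λ^2 + 10λ + 25 = 0.
Single eigenvalue λ = -5 with algebraic multiplicity 2.
Eigenvector v = (2,1); generalized eigenvector w with (A-λI)w=v is (-1,0).
General solution: e^(-5t)[c_1·v + c_2·(t·v + w)].
Applying u(0)=4, v(0)=2 gives c_1=2, c_2=0.

u(t) = 4e^(-5t), v(t) = 2e^(-5t)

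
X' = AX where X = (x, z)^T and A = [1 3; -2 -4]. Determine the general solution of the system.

x(t) = -3C_1e^(-t) + C_2e^(-2t), z(t) = 2C_1e^(-t) - C_2e^(-2t)

Coefficient matrix A = [[1, 3], [-2, -4]].
Characteristic polynomial det(A - λI) = λ^2 + 3λ + 2 = 0.
Eigenvalues λ = -1, -2.
For λ=-1: (A-λI) row 1 is [2, 3], so an eigenvector is (-3, 2).
For λ=-2: (A-λI) row 1 is [3, 3], so an eigenvector is (1, -1).
General solution: C_1e^(-t)(-3,2) + C_2e^(-2t)(1,-1).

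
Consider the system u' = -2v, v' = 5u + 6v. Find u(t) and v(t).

u(t) = -C_1e^(3t)sin(t) + C_1e^(3t)cos(t) + C_2e^(3t)sin(t) + C_2e^(3t)cos(t), v(t) = 2C_1e^(3t)sin(t) - C_1e^(3t)cos(t) - C_2e^(3t)sin(t) - 2C_2e^(3t)cos(t)

Coefficient matrix A = [[0, -2], [5, 6]].
Characteristic polynomial det(A - λI) = λ^2 - 6λ + 10 = 0.
Eigenvalues λ = 3 ± i (complex conjugate pair).
For λ=3+i: an eigenvector is (1,-1) - i(-1,2) = (1 + i, -1 - 2i).
A real fundamental pair from Re and Im of e^((3+i)t)v: X_1 = e^(3t)(cos(t)·(1,-1) + sin(t)·(-1,2)), X_2 = e^(3t)(sin(t)·(1,-1) - cos(t)·(-1,2)).
General solution: C_1X_1 + C_2X_2.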